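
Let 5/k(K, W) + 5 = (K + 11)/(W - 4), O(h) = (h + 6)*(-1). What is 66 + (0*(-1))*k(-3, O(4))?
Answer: 66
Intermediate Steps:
O(h) = -6 - h (O(h) = (6 + h)*(-1) = -6 - h)
k(K, W) = 5/(-5 + (11 + K)/(-4 + W)) (k(K, W) = 5/(-5 + (K + 11)/(W - 4)) = 5/(-5 + (11 + K)/(-4 + W)))
66 + (0*(-1))*k(-3, O(4)) = 66 + (0*(-1))*(5*(-4 + (-6 - 1*4))/(31 - 3 - 5*(-6 - 1*4))) = 66 + 0*(5*(-4 + (-6 - 4))/(31 - 3 - 5*(-6 - 4))) = 66 + 0*(5*(-4 - 10)/(31 - 3 - 5*(-10))) = 66 + 0*(5*(-14)/(31 - 3 + 50)) = 66 + 0*(5*(-14)/78) = 66 + 0*(5*(1/78)*(-14)) = 66 + 0*(-35/39) = 66 + 0 = 66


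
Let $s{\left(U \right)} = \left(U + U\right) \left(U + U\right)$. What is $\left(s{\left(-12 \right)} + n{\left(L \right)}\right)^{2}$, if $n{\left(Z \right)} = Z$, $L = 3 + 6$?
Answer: $342225$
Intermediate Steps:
$L = 9$
$s{\left(U \right)} = 4 U^{2}$ ($s{\left(U \right)} = 2 U 2 U = 4 U^{2}$)
$\left(s{\left(-12 \right)} + n{\left(L \right)}\right)^{2} = \left(4 \left(-12\right)^{2} + 9\right)^{2} = \left(4 \cdot 144 + 9\right)^{2} = \left(576 + 9\right)^{2} = 585^{2} = 342225$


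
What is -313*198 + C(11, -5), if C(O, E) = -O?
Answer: -61985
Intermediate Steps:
-313*198 + C(11, -5) = -313*198 - 1*11 = -61974 - 11 = -61985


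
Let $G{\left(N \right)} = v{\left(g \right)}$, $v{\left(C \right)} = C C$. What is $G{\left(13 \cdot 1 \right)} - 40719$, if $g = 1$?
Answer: $-40718$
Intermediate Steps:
$v{\left(C \right)} = C^{2}$
$G{\left(N \right)} = 1$ ($G{\left(N \right)} = 1^{2} = 1$)
$G{\left(13 \cdot 1 \right)} - 40719 = 1 - 40719 = -40718$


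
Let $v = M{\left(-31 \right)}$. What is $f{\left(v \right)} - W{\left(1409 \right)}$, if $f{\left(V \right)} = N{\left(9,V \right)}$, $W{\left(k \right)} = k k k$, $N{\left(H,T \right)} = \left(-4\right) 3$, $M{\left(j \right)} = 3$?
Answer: $-2797260941$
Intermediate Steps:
$v = 3$
$N{\left(H,T \right)} = -12$
$W{\left(k \right)} = k^{3}$ ($W{\left(k \right)} = k^{2} k = k^{3}$)
$f{\left(V \right)} = -12$
$f{\left(v \right)} - W{\left(1409 \right)} = -12 - 1409^{3} = -12 - 2797260929 = -2797260941$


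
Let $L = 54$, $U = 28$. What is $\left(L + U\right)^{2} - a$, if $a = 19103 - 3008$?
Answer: $-9371$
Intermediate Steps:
$a = 16095$ ($a = 19103 - 3008 = 16095$)
$\left(L + U\right)^{2} - a = \left(54 + 28\right)^{2} - 16095 = 82^{2} - 16095 = 6724 - 16095 = -9371$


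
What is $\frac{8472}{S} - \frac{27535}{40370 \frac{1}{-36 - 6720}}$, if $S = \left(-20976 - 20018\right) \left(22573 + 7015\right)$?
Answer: $\frac{2820464519878431}{612075039433} \approx 4608.0$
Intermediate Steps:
$S = -1212930472$ ($S = \left(-40994\right) 29588 = -1212930472$)
$\frac{8472}{S} - \frac{27535}{40370 \frac{1}{-36 - 6720}} = \frac{8472}{-1212930472} - \frac{27535}{40370 \frac{1}{-36 - 6720}} = 8472 \left(- \frac{1}{1212930472}\right) - \frac{27535}{40370 \frac{1}{-36 - 6720}} = - \frac{1059}{151616309} - \frac{27535}{40370 \frac{1}{-6756}} = - \frac{1059}{151616309} - \frac{27535}{40370 \left(- \frac{1}{6756}\right)} = - \frac{1059}{151616309} - \frac{27535}{- \frac{20185}{3378}} = - \frac{1059}{151616309} - - \frac{18602646}{4037} = - \frac{1059}{151616309} + \frac{18602646}{4037} = \frac{2820464519878431}{612075039433}$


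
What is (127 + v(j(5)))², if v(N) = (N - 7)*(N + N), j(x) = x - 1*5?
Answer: 16129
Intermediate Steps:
j(x) = -5 + x (j(x) = x - 5 = -5 + x)
v(N) = 2*N*(-7 + N) (v(N) = (-7 + N)*(2*N) = 2*N*(-7 + N))
(127 + v(j(5)))² = (127 + 2*(-5 + 5)*(-7 + (-5 + 5)))² = (127 + 2*0*(-7 + 0))² = (127 + 2*0*(-7))² = (127 + 0)² = 127² = 16129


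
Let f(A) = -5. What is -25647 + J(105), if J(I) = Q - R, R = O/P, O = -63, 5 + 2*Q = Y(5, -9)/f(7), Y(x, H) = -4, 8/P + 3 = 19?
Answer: -255231/10 ≈ -25523.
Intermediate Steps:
P = 1/2 (P = 8/(-3 + 19) = 8/16 = 8*(1/16) = 1/2 ≈ 0.50000)
Q = -21/10 (Q = -5/2 + (-4/(-5))/2 = -5/2 + (-4*(-1/5))/2 = -5/2 + (1/2)*(4/5) = -5/2 + 2/5 = -21/10 ≈ -2.1000)
R = -126 (R = -63/1/2 = -63*2 = -126)
J(I) = 1239/10 (J(I) = -21/10 - 1*(-126) = -21/10 + 126 = 1239/10)
-25647 + J(105) = -25647 + 1239/10 = -255231/10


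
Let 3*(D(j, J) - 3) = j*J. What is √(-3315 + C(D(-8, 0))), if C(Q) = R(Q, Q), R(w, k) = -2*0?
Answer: I*√3315 ≈ 57.576*I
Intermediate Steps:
D(j, J) = 3 + J*j/3 (D(j, J) = 3 + (j*J)/3 = 3 + (J*j)/3 = 3 + J*j/3)
R(w, k) = 0
C(Q) = 0
√(-3315 + C(D(-8, 0))) = √(-3315 + 0) = √(-3315) = I*√3315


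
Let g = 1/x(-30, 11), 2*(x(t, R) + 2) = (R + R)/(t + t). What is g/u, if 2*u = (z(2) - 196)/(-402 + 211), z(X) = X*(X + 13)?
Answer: -11460/10873 ≈ -1.0540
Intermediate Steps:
x(t, R) = -2 + R/(2*t) (x(t, R) = -2 + ((R + R)/(t + t))/2 = -2 + ((2*R)/((2*t)))/2 = -2 + ((2*R)*(1/(2*t)))/2 = -2 + (R/t)/2 = -2 + R/(2*t))
z(X) = X*(13 + X)
u = 83/191 (u = ((2*(13 + 2) - 196)/(-402 + 211))/2 = ((2*15 - 196)/(-191))/2 = ((30 - 196)*(-1/191))/2 = (-166*(-1/191))/2 = (½)*(166/191) = 83/191 ≈ 0.43456)
g = -60/131 (g = 1/(-2 + (½)*11/(-30)) = 1/(-2 + (½)*11*(-1/30)) = 1/(-2 - 11/60) = 1/(-131/60) = -60/131 ≈ -0.45802)
g/u = -60/(131*83/191) = -60/131*191/83 = -11460/10873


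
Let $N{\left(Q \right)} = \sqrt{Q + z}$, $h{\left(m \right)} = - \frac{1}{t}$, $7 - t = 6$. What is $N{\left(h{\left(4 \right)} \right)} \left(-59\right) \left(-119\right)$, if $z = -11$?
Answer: $14042 i \sqrt{3} \approx 24321.0 i$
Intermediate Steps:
$t = 1$ ($t = 7 - 6 = 1$)
$h{\left(m \right)} = -1$ ($h{\left(m \right)} = - 1^{-1} = \left(-1\right) 1 = -1$)
$N{\left(Q \right)} = \sqrt{-11 + Q}$ ($N{\left(Q \right)} = \sqrt{Q - 11} = \sqrt{-11 + Q}$)
$N{\left(h{\left(4 \right)} \right)} \left(-59\right) \left(-119\right) = \sqrt{-11 - 1} \left(-59\right) \left(-119\right) = \sqrt{-12} \left(-59\right) \left(-119\right) = 2 i \sqrt{3} \left(-59\right) \left(-119\right) = - 118 i \sqrt{3} \left(-119\right) = 14042 i \sqrt{3}$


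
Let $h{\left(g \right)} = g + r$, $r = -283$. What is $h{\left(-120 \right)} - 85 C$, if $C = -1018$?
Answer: $86127$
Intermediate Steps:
$h{\left(g \right)} = -283 + g$ ($h{\left(g \right)} = g - 283 = -283 + g$)
$h{\left(-120 \right)} - 85 C = \left(-283 - 120\right) - -86530 = -403 + 86530 = 86127$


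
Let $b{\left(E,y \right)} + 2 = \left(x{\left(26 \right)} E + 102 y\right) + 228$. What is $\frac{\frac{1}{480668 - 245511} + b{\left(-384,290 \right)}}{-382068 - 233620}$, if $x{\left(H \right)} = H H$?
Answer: $\frac{54033905145}{144783343016} \approx 0.37321$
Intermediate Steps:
$x{\left(H \right)} = H^{2}$
$b{\left(E,y \right)} = 226 + 102 y + 676 E$ ($b{\left(E,y \right)} = -2 + \left(\left(26^{2} E + 102 y\right) + 228\right) = -2 + \left(\left(676 E + 102 y\right) + 228\right) = -2 + \left(\left(102 y + 676 E\right) + 228\right) = -2 + \left(228 + 102 y + 676 E\right) = 226 + 102 y + 676 E$)
$\frac{\frac{1}{480668 - 245511} + b{\left(-384,290 \right)}}{-382068 - 233620} = \frac{\frac{1}{480668 - 245511} + \left(226 + 102 \cdot 290 + 676 \left(-384\right)\right)}{-382068 - 233620} = \frac{\frac{1}{235157} + \left(226 + 29580 - 259584\right)}{-615688} = \left(\frac{1}{235157} - 229778\right) \left(- \frac{1}{615688}\right) = \left(- \frac{54033905145}{235157}\right) \left(- \frac{1}{615688}\right) = \frac{54033905145}{144783343016}$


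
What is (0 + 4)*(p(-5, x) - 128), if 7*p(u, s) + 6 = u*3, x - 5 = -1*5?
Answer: -524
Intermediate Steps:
x = 0 (x = 5 - 1*5 = 5 - 5 = 0)
p(u, s) = -6/7 + 3*u/7 (p(u, s) = -6/7 + (u*3)/7 = -6/7 + (3*u)/7 = -6/7 + 3*u/7)
(0 + 4)*(p(-5, x) - 128) = (0 + 4)*((-6/7 + (3/7)*(-5)) - 128) = 4*((-6/7 - 15/7) - 128) = 4*(-3 - 128) = 4*(-131) = -524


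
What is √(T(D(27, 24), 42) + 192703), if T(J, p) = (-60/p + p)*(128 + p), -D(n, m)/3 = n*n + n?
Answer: √9780407/7 ≈ 446.77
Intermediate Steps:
D(n, m) = -3*n - 3*n² (D(n, m) = -3*(n*n + n) = -3*(n² + n) = -3*(n + n²) = -3*n - 3*n²)
T(J, p) = (128 + p)*(p - 60/p) (T(J, p) = (p - 60/p)*(128 + p) = (128 + p)*(p - 60/p))
√(T(D(27, 24), 42) + 192703) = √((-60 + 42² - 7680/42 + 128*42) + 192703) = √((-60 + 1764 - 7680*1/42 + 5376) + 192703) = √((-60 + 1764 - 1280/7 + 5376) + 192703) = √(48280/7 + 192703) = √(1397201/7) = √9780407/7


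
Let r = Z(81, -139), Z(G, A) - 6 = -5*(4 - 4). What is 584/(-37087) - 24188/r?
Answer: -448531930/111261 ≈ -4031.3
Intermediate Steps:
Z(G, A) = 6 (Z(G, A) = 6 - 5*(4 - 4) = 6 - 5*0 = 6 + 0 = 6)
r = 6
584/(-37087) - 24188/r = 584/(-37087) - 24188/6 = 584*(-1/37087) - 24188*⅙ = -584/37087 - 12094/3 = -448531930/111261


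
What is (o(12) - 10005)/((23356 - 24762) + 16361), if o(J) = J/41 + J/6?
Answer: -410111/613155 ≈ -0.66885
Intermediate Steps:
o(J) = 47*J/246 (o(J) = J*(1/41) + J*(1/6) = J/41 + J/6 = 47*J/246)
(o(12) - 10005)/((23356 - 24762) + 16361) = ((47/246)*12 - 10005)/((23356 - 24762) + 16361) = (94/41 - 10005)/(-1406 + 16361) = -410111/41/14955 = -410111/41*1/14955 = -410111/613155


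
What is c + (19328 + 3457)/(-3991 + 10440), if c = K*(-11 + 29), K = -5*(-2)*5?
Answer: 5826885/6449 ≈ 903.53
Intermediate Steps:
K = 50 (K = 10*5 = 50)
c = 900 (c = 50*(-11 + 29) = 50*18 = 900)
c + (19328 + 3457)/(-3991 + 10440) = 900 + (19328 + 3457)/(-3991 + 10440) = 900 + 22785/6449 = 5826885/6449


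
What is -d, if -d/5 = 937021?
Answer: 4685105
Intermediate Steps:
d = -4685105 (d = -5*937021 = -4685105)
-d = -1*(-4685105) = 4685105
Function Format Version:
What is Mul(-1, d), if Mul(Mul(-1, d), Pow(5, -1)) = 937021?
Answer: 4685105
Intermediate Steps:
d = -4685105 (d = Mul(-5, 937021) = -4685105)
Mul(-1, d) = Mul(-1, -4685105) = 4685105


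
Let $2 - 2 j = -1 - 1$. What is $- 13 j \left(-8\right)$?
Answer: $208$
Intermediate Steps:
$j = 2$ ($j = 1 - \frac{-1 - 1}{2} = 1 - -1 = 1 + 1 = 2$)
$- 13 j \left(-8\right) = \left(-13\right) 2 \left(-8\right) = \left(-26\right) \left(-8\right) = 208$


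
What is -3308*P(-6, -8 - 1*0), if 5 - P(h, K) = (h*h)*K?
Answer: -969244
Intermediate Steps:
P(h, K) = 5 - K*h² (P(h, K) = 5 - h*h*K = 5 - h²*K = 5 - K*h²)
-3308*P(-6, -8 - 1*0) = -3308*(5 - 1*(-8 - 1*0)*(-6)²) = -3308*(5 - 1*(-8 + 0)*36) = -3308*(5 - 1*(-8)*36) = -3308*(5 + 288) = -3308*293 = -969244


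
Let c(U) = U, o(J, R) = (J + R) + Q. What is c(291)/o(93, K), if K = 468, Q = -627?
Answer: -97/22 ≈ -4.4091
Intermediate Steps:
o(J, R) = -627 + J + R (o(J, R) = (J + R) - 627 = -627 + J + R)
c(291)/o(93, K) = 291/(-627 + 93 + 468) = 291/(-66) = 291*(-1/66) = -97/22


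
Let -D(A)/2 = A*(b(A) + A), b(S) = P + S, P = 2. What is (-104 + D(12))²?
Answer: 529984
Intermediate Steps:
b(S) = 2 + S
D(A) = -2*A*(2 + 2*A) (D(A) = -2*A*((2 + A) + A) = -2*A*(2 + 2*A))
(-104 + D(12))² = (-104 - 4*12*(1 + 12))² = (-104 - 4*12*13)² = (-104 - 624)² = (-728)² = 529984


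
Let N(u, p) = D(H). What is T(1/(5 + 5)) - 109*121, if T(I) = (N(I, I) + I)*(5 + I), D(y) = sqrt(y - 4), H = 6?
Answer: -1318849/100 + 51*sqrt(2)/10 ≈ -13181.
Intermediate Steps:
D(y) = sqrt(-4 + y)
N(u, p) = sqrt(2) (N(u, p) = sqrt(-4 + 6) = sqrt(2))
T(I) = (5 + I)*(I + sqrt(2)) (T(I) = (sqrt(2) + I)*(5 + I) = (I + sqrt(2))*(5 + I) = (5 + I)*(I + sqrt(2)))
T(1/(5 + 5)) - 109*121 = ((1/(5 + 5))**2 + 5/(5 + 5) + 5*sqrt(2) + sqrt(2)/(5 + 5)) - 109*121 = ((1/10)**2 + 5/10 + 5*sqrt(2) + sqrt(2)/10) - 13189 = ((1/10)**2 + 5*(1/10) + 5*sqrt(2) + sqrt(2)/10) - 13189 = (1/100 + 1/2 + 5*sqrt(2) + sqrt(2)/10) - 13189 = (51/100 + 51*sqrt(2)/10) - 13189 = -1318849/100 + 51*sqrt(2)/10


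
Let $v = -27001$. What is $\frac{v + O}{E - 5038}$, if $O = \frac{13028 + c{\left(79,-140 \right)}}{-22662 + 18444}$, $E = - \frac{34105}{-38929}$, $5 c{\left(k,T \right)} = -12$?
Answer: $\frac{11085348425261}{2067771127365} \approx 5.361$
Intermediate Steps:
$c{\left(k,T \right)} = - \frac{12}{5}$ ($c{\left(k,T \right)} = \frac{1}{5} \left(-12\right) = - \frac{12}{5}$)
$E = \frac{34105}{38929}$ ($E = \left(-34105\right) \left(- \frac{1}{38929}\right) = \frac{34105}{38929} \approx 0.87608$)
$O = - \frac{32564}{10545}$ ($O = \frac{13028 - \frac{12}{5}}{-22662 + 18444} = \frac{65128}{5 \left(-4218\right)} = \frac{65128}{5} \left(- \frac{1}{4218}\right) = - \frac{32564}{10545} \approx -3.0881$)
$\frac{v + O}{E - 5038} = \frac{-27001 - \frac{32564}{10545}}{\frac{34105}{38929} - 5038} = - \frac{284758109}{10545 \left(- \frac{196090197}{38929}\right)} = \left(- \frac{284758109}{10545}\right) \left(- \frac{38929}{196090197}\right) = \frac{11085348425261}{2067771127365}$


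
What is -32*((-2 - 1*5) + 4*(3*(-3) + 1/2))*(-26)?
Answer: -34112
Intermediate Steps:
-32*((-2 - 1*5) + 4*(3*(-3) + 1/2))*(-26) = -32*((-2 - 5) + 4*(-9 + 1/2))*(-26) = -32*(-7 + 4*(-17/2))*(-26) = -32*(-7 - 34)*(-26) = -32*(-41)*(-26) = 1312*(-26) = -34112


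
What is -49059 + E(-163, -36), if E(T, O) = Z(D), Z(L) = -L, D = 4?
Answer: -49063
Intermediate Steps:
E(T, O) = -4 (E(T, O) = -1*4 = -4)
-49059 + E(-163, -36) = -49059 - 4 = -49063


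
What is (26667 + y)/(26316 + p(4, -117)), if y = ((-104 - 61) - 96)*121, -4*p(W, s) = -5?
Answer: -19656/105269 ≈ -0.18672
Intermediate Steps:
p(W, s) = 5/4 (p(W, s) = -¼*(-5) = 5/4)
y = -31581 (y = (-165 - 96)*121 = -261*121 = -31581)
(26667 + y)/(26316 + p(4, -117)) = (26667 - 31581)/(26316 + 5/4) = -4914/105269/4 = -4914*4/105269 = -19656/105269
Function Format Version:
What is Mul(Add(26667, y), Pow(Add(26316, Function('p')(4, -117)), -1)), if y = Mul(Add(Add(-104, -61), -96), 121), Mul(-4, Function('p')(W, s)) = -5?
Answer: Rational(-19656, 105269) ≈ -0.18672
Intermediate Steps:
Function('p')(W, s) = Rational(5, 4) (Function('p')(W, s) = Mul(Rational(-1, 4), -5) = Rational(5, 4))
y = -31581 (y = Mul(Add(-165, -96), 121) = Mul(-261, 121) = -31581)
Mul(Add(26667, y), Pow(Add(26316, Function('p')(4, -117)), -1)) = Mul(Add(26667, -31581), Pow(Add(26316, Rational(5, 4)), -1)) = Mul(-4914, Pow(Rational(105269, 4), -1)) = Mul(-4914, Rational(4, 105269)) = Rational(-19656, 105269)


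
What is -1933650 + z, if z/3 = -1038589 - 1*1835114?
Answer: -10554759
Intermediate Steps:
z = -8621109 (z = 3*(-1038589 - 1*1835114) = 3*(-1038589 - 1835114) = 3*(-2873703) = -8621109)
-1933650 + z = -1933650 - 8621109 = -10554759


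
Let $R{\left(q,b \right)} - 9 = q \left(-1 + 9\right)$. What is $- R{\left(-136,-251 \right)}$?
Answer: $1079$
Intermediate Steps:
$R{\left(q,b \right)} = 9 + 8 q$ ($R{\left(q,b \right)} = 9 + q \left(-1 + 9\right) = 9 + q 8 = 9 + 8 q$)
$- R{\left(-136,-251 \right)} = - (9 + 8 \left(-136\right)) = - (9 - 1088) = \left(-1\right) \left(-1079\right) = 1079$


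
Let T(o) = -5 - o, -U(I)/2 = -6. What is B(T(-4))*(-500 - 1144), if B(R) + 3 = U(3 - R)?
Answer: -14796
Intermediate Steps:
U(I) = 12 (U(I) = -2*(-6) = 12)
B(R) = 9 (B(R) = -3 + 12 = 9)
B(T(-4))*(-500 - 1144) = 9*(-500 - 1144) = 9*(-1644) = -14796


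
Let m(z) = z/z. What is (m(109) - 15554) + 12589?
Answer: -2964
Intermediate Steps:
m(z) = 1
(m(109) - 15554) + 12589 = (1 - 15554) + 12589 = -15553 + 12589 = -2964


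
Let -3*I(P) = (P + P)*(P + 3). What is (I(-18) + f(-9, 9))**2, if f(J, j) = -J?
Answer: 29241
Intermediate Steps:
I(P) = -2*P*(3 + P)/3 (I(P) = -(P + P)*(P + 3)/3 = -2*P*(3 + P)/3)
(I(-18) + f(-9, 9))**2 = (-2/3*(-18)*(3 - 18) - 1*(-9))**2 = (-2/3*(-18)*(-15) + 9)**2 = (-180 + 9)**2 = (-171)**2 = 29241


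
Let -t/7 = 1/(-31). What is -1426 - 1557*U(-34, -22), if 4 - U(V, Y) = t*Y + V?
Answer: -2118130/31 ≈ -68327.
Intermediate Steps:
t = 7/31 (t = -7/(-31) = -7*(-1/31) = 7/31 ≈ 0.22581)
U(V, Y) = 4 - V - 7*Y/31 (U(V, Y) = 4 - (7*Y/31 + V) = 4 - (V + 7*Y/31) = 4 + (-V - 7*Y/31) = 4 - V - 7*Y/31)
-1426 - 1557*U(-34, -22) = -1426 - 1557*(4 - 1*(-34) - 7/31*(-22)) = -1426 - 1557*(4 + 34 + 154/31) = -1426 - 1557*1332/31 = -1426 - 2073924/31 = -2118130/31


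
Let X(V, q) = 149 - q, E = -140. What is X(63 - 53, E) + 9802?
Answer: 10091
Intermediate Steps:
X(63 - 53, E) + 9802 = (149 - 1*(-140)) + 9802 = (149 + 140) + 9802 = 289 + 9802 = 10091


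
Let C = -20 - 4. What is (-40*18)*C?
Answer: 17280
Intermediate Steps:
C = -24
(-40*18)*C = -40*18*(-24) = -720*(-24) = 17280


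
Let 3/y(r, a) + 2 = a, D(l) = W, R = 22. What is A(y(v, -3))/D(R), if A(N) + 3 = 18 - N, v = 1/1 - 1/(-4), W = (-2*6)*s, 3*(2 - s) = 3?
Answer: -13/10 ≈ -1.3000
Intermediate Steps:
s = 1 (s = 2 - ⅓*3 = 2 - 1 = 1)
W = -12 (W = -2*6*1 = -12*1 = -12)
D(l) = -12
v = 5/4 (v = 1*1 - 1*(-¼) = 1 + ¼ = 5/4 ≈ 1.2500)
y(r, a) = 3/(-2 + a)
A(N) = 15 - N (A(N) = -3 + (18 - N) = 15 - N)
A(y(v, -3))/D(R) = (15 - 3/(-2 - 3))/(-12) = (15 - 3/(-5))*(-1/12) = (15 - 3*(-1)/5)*(-1/12) = (15 - 1*(-⅗))*(-1/12) = (15 + ⅗)*(-1/12) = (78/5)*(-1/12) = -13/10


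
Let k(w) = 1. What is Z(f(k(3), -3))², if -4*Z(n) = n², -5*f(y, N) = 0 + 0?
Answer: 0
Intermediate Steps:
f(y, N) = 0 (f(y, N) = -(0 + 0)/5 = -⅕*0 = 0)
Z(n) = -n²/4
Z(f(k(3), -3))² = (-¼*0²)² = (-¼*0)² = 0² = 0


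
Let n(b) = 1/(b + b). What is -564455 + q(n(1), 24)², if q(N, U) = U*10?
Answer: -506855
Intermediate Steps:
n(b) = 1/(2*b)
q(N, U) = 10*U
-564455 + q(n(1), 24)² = -564455 + (10*24)² = -564455 + 240² = -564455 + 57600 = -506855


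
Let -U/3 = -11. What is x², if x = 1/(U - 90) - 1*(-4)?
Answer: 51529/3249 ≈ 15.860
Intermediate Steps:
U = 33 (U = -3*(-11) = 33)
x = 227/57 (x = 1/(33 - 90) - 1*(-4) = 1/(-57) + 4 = -1/57 + 4 = 227/57 ≈ 3.9825)
x² = (227/57)² = 51529/3249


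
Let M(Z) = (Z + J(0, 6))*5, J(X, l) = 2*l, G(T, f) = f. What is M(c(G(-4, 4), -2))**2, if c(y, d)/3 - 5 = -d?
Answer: 27225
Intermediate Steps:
c(y, d) = 15 - 3*d (c(y, d) = 15 + 3*(-d) = 15 - 3*d)
M(Z) = 60 + 5*Z (M(Z) = (Z + 2*6)*5 = (Z + 12)*5 = (12 + Z)*5 = 60 + 5*Z)
M(c(G(-4, 4), -2))**2 = (60 + 5*(15 - 3*(-2)))**2 = (60 + 5*(15 + 6))**2 = (60 + 5*21)**2 = (60 + 105)**2 = 165**2 = 27225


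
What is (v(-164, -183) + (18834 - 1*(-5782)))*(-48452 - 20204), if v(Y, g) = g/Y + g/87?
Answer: -2009372298836/1189 ≈ -1.6900e+9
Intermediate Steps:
v(Y, g) = g/87 + g/Y (v(Y, g) = g/Y + g*(1/87) = g/Y + g/87 = g/87 + g/Y)
(v(-164, -183) + (18834 - 1*(-5782)))*(-48452 - 20204) = (((1/87)*(-183) - 183/(-164)) + (18834 - 1*(-5782)))*(-48452 - 20204) = ((-61/29 - 183*(-1/164)) + (18834 + 5782))*(-68656) = ((-61/29 + 183/164) + 24616)*(-68656) = (-4697/4756 + 24616)*(-68656) = (117068999/4756)*(-68656) = -2009372298836/1189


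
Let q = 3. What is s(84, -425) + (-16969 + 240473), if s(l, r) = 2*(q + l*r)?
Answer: 152110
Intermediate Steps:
s(l, r) = 6 + 2*l*r (s(l, r) = 2*(3 + l*r) = 6 + 2*l*r)
s(84, -425) + (-16969 + 240473) = (6 + 2*84*(-425)) + (-16969 + 240473) = (6 - 71400) + 223504 = -71394 + 223504 = 152110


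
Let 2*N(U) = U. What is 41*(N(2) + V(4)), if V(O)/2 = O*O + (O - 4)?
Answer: 1353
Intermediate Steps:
V(O) = -8 + 2*O + 2*O² (V(O) = 2*(O*O + (O - 4)) = 2*(O² + (-4 + O)) = 2*(-4 + O + O²) = -8 + 2*O + 2*O²)
N(U) = U/2
41*(N(2) + V(4)) = 41*((½)*2 + (-8 + 2*4 + 2*4²)) = 41*(1 + (-8 + 8 + 2*16)) = 41*(1 + (-8 + 8 + 32)) = 41*(1 + 32) = 41*33 = 1353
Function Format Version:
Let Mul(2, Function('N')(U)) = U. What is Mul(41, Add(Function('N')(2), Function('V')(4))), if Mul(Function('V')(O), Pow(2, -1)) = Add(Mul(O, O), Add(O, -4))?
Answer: 1353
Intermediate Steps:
Function('V')(O) = Add(-8, Mul(2, O), Mul(2, Pow(O, 2))) (Function('V')(O) = Mul(2, Add(Mul(O, O), Add(O, -4))) = Mul(2, Add(Pow(O, 2), Add(-4, O))) = Mul(2, Add(-4, O, Pow(O, 2))) = Add(-8, Mul(2, O), Mul(2, Pow(O, 2))))
Function('N')(U) = Mul(Rational(1, 2), U)
Mul(41, Add(Function('N')(2), Function('V')(4))) = Mul(41, Add(Mul(Rational(1, 2), 2), Add(-8, Mul(2, 4), Mul(2, Pow(4, 2))))) = Mul(41, Add(1, Add(-8, 8, Mul(2, 16)))) = Mul(41, Add(1, Add(-8, 8, 32))) = Mul(41, Add(1, 32)) = Mul(41, 33) = 1353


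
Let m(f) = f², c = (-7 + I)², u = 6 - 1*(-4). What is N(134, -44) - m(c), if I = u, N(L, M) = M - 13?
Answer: -138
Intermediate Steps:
N(L, M) = -13 + M
u = 10 (u = 6 + 4 = 10)
I = 10
c = 9 (c = (-7 + 10)² = 3² = 9)
N(134, -44) - m(c) = (-13 - 44) - 1*9² = -57 - 1*81 = -57 - 81 = -138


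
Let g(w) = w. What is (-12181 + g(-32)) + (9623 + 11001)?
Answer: 8411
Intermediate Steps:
(-12181 + g(-32)) + (9623 + 11001) = (-12181 - 32) + (9623 + 11001) = -12213 + 20624 = 8411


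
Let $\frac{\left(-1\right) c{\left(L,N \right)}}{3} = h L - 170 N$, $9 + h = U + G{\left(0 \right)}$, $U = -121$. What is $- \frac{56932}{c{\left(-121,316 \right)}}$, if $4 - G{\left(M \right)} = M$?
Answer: $- \frac{28466}{57711} \approx -0.49325$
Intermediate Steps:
$G{\left(M \right)} = 4 - M$
$h = -126$ ($h = -9 + \left(-121 + \left(4 - 0\right)\right) = -9 + \left(-121 + \left(4 + 0\right)\right) = -9 + \left(-121 + 4\right) = -9 - 117 = -126$)
$c{\left(L,N \right)} = 378 L + 510 N$ ($c{\left(L,N \right)} = - 3 \left(- 126 L - 170 N\right) = - 3 \left(- 170 N - 126 L\right) = 378 L + 510 N$)
$- \frac{56932}{c{\left(-121,316 \right)}} = - \frac{56932}{378 \left(-121\right) + 510 \cdot 316} = - \frac{56932}{-45738 + 161160} = - \frac{56932}{115422} = \left(-56932\right) \frac{1}{115422} = - \frac{28466}{57711}$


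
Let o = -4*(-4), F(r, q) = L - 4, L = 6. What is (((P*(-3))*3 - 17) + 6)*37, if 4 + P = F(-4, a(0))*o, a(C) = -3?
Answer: -9731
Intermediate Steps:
F(r, q) = 2 (F(r, q) = 6 - 4 = 2)
o = 16
P = 28 (P = -4 + 2*16 = -4 + 32 = 28)
(((P*(-3))*3 - 17) + 6)*37 = (((28*(-3))*3 - 17) + 6)*37 = ((-84*3 - 17) + 6)*37 = ((-252 - 17) + 6)*37 = (-269 + 6)*37 = -263*37 = -9731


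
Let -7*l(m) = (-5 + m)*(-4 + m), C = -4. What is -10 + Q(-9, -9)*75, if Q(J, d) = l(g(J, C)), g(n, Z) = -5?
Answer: -6820/7 ≈ -974.29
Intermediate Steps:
l(m) = -(-5 + m)*(-4 + m)/7
Q(J, d) = -90/7 (Q(J, d) = -20/7 - ⅐*(-5)² + (9/7)*(-5) = -20/7 - ⅐*25 - 45/7 = -20/7 - 25/7 - 45/7 = -90/7)
-10 + Q(-9, -9)*75 = -10 - 90/7*75 = -10 - 6750/7 = -6820/7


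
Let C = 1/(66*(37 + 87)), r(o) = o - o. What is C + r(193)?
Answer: 1/8184 ≈ 0.00012219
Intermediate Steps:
r(o) = 0
C = 1/8184 (C = 1/(66*124) = 1/8184 ≈ 0.00012219)
C + r(193) = 1/8184 + 0 = 1/8184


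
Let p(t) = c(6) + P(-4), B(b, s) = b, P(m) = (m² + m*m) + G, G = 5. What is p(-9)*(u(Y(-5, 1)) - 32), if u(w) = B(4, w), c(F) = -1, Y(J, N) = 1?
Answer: -1008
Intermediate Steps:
P(m) = 5 + 2*m² (P(m) = (m² + m*m) + 5 = (m² + m²) + 5 = 2*m² + 5 = 5 + 2*m²)
u(w) = 4
p(t) = 36 (p(t) = -1 + (5 + 2*(-4)²) = -1 + (5 + 2*16) = -1 + (5 + 32) = -1 + 37 = 36)
p(-9)*(u(Y(-5, 1)) - 32) = 36*(4 - 32) = 36*(-28) = -1008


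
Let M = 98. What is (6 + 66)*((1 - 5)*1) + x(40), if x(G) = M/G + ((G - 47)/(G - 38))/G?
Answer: -22851/80 ≈ -285.64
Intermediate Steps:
x(G) = 98/G + (-47 + G)/(G*(-38 + G)) (x(G) = 98/G + ((G - 47)/(G - 38))/G = 98/G + ((-47 + G)/(-38 + G))/G = 98/G + (-47 + G)/(G*(-38 + G)))
(6 + 66)*((1 - 5)*1) + x(40) = (6 + 66)*((1 - 5)*1) + 9*(-419 + 11*40)/(40*(-38 + 40)) = 72*(-4*1) + 9*(1/40)*(-419 + 440)/2 = 72*(-4) + 9*(1/40)*(1/2)*21 = -288 + 189/80 = -22851/80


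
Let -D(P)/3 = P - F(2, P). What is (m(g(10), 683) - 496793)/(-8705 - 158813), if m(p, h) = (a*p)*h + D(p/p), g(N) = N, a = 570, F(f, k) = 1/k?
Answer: -3396307/167518 ≈ -20.274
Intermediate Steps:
D(P) = -3*P + 3/P (D(P) = -3*(P - 1/P) = -3*P + 3/P)
m(p, h) = 570*h*p (m(p, h) = (570*p)*h + (-3*p/p + 3/((p/p))) = 570*h*p + (-3*1 + 3/1) = 570*h*p + (-3 + 3*1) = 570*h*p + (-3 + 3) = 570*h*p + 0 = 570*h*p)
(m(g(10), 683) - 496793)/(-8705 - 158813) = (570*683*10 - 496793)/(-8705 - 158813) = (3893100 - 496793)/(-167518) = 3396307*(-1/167518) = -3396307/167518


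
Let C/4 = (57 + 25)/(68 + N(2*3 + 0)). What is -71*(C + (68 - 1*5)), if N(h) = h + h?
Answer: -47641/10 ≈ -4764.1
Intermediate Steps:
N(h) = 2*h
C = 41/10 (C = 4*((57 + 25)/(68 + 2*(2*3 + 0))) = 4*(82/(68 + 2*(6 + 0))) = 4*(82/(68 + 2*6)) = 4*(82/(68 + 12)) = 4*(82/80) = 4*(82*(1/80)) = 4*(41/40) = 41/10 ≈ 4.1000)
-71*(C + (68 - 1*5)) = -71*(41/10 + (68 - 1*5)) = -71*(41/10 + (68 - 5)) = -71*(41/10 + 63) = -71*671/10 = -47641/10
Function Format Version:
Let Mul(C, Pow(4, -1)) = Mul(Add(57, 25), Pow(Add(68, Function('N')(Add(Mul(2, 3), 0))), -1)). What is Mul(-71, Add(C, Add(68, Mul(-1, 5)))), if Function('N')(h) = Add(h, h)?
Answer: Rational(-47641, 10) ≈ -4764.1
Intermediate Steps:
Function('N')(h) = Mul(2, h)
C = Rational(41, 10) (C = Mul(4, Mul(Add(57, 25), Pow(Add(68, Mul(2, Add(Mul(2, 3), 0))), -1))) = Mul(4, Mul(82, Pow(Add(68, Mul(2, Add(6, 0))), -1))) = Mul(4, Mul(82, Pow(Add(68, Mul(2, 6)), -1))) = Mul(4, Mul(82, Pow(Add(68, 12), -1))) = Mul(4, Mul(82, Pow(80, -1))) = Mul(4, Mul(82, Rational(1, 80))) = Mul(4, Rational(41, 40)) = Rational(41, 10) ≈ 4.1000)
Mul(-71, Add(C, Add(68, Mul(-1, 5)))) = Mul(-71, Add(Rational(41, 10), Add(68, Mul(-1, 5)))) = Mul(-71, Add(Rational(41, 10), Add(68, -5))) = Mul(-71, Add(Rational(41, 10), 63)) = Mul(-71, Rational(671, 10)) = Rational(-47641, 10)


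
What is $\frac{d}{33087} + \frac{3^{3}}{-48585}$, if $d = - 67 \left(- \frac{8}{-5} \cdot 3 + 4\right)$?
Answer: $- \frac{48031}{2613873} \approx -0.018375$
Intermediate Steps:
$d = - \frac{2948}{5}$ ($d = - 67 \left(\left(-8\right) \left(- \frac{1}{5}\right) 3 + 4\right) = - 67 \left(\frac{8}{5} \cdot 3 + 4\right) = - 67 \left(\frac{24}{5} + 4\right) = \left(-67\right) \frac{44}{5} = - \frac{2948}{5} \approx -589.6$)
$\frac{d}{33087} + \frac{3^{3}}{-48585} = - \frac{2948}{5 \cdot 33087} + \frac{3^{3}}{-48585} = \left(- \frac{2948}{5}\right) \frac{1}{33087} + 27 \left(- \frac{1}{48585}\right) = - \frac{2948}{165435} - \frac{9}{16195} = - \frac{48031}{2613873}$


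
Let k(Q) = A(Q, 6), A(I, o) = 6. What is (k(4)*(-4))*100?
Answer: -2400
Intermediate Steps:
k(Q) = 6
(k(4)*(-4))*100 = (6*(-4))*100 = -24*100 = -2400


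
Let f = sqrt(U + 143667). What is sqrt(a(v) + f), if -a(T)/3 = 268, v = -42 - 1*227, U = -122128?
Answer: sqrt(-804 + sqrt(21539)) ≈ 25.637*I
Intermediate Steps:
v = -269 (v = -42 - 227 = -269)
a(T) = -804 (a(T) = -3*268 = -804)
f = sqrt(21539) (f = sqrt(-122128 + 143667) = sqrt(21539) ≈ 146.76)
sqrt(a(v) + f) = sqrt(-804 + sqrt(21539))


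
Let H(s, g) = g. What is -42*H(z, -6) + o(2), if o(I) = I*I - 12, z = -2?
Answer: 244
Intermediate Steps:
o(I) = -12 + I**2 (o(I) = I**2 - 12 = -12 + I**2)
-42*H(z, -6) + o(2) = -42*(-6) + (-12 + 2**2) = 252 + (-12 + 4) = 252 - 8 = 244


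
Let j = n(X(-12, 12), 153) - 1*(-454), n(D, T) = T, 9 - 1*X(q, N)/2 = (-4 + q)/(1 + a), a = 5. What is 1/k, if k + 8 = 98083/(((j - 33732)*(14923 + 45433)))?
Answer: -1999292500/15994438083 ≈ -0.12500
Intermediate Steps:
X(q, N) = 58/3 - q/3 (X(q, N) = 18 - 2*(-4 + q)/(1 + 5) = 18 - 2*(-4 + q)/6 = 18 - 2*(-⅔ + q/6) = 18 + (4/3 - q/3) = 58/3 - q/3)
j = 607 (j = 153 - 1*(-454) = 153 + 454 = 607)
k = -15994438083/1999292500 (k = -8 + 98083/(((607 - 33732)*(14923 + 45433))) = -8 + 98083/((-33125*60356)) = -8 + 98083/(-1999292500) = -8 + 98083*(-1/1999292500) = -8 - 98083/1999292500 = -15994438083/1999292500 ≈ -8.0000)
1/k = 1/(-15994438083/1999292500) = -1999292500/15994438083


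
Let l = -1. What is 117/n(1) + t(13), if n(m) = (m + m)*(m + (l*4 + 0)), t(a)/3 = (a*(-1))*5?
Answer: -429/2 ≈ -214.50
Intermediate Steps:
t(a) = -15*a (t(a) = 3*((a*(-1))*5) = 3*(-a*5) = 3*(-5*a) = -15*a)
n(m) = 2*m*(-4 + m) (n(m) = (m + m)*(m + (-1*4 + 0)) = (2*m)*(m + (-4 + 0)) = (2*m)*(m - 4) = (2*m)*(-4 + m) = 2*m*(-4 + m))
117/n(1) + t(13) = 117/(2*1*(-4 + 1)) - 15*13 = 117/(2*1*(-3)) - 195 = 117/(-6) - 195 = -⅙*117 - 195 = -39/2 - 195 = -429/2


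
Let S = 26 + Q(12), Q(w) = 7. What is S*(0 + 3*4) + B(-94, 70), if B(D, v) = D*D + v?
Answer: 9302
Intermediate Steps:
B(D, v) = v + D² (B(D, v) = D² + v = v + D²)
S = 33 (S = 26 + 7 = 33)
S*(0 + 3*4) + B(-94, 70) = 33*(0 + 3*4) + (70 + (-94)²) = 33*(0 + 12) + (70 + 8836) = 33*12 + 8906 = 396 + 8906 = 9302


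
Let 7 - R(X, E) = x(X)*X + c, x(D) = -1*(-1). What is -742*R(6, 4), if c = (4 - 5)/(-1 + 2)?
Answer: -1484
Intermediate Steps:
x(D) = 1
c = -1 (c = -1/1 = -1*1 = -1)
R(X, E) = 8 - X (R(X, E) = 7 - (1*X - 1) = 7 - (X - 1) = 7 - (-1 + X) = 7 + (1 - X) = 8 - X)
-742*R(6, 4) = -742*(8 - 1*6) = -742*(8 - 6) = -742*2 = -1484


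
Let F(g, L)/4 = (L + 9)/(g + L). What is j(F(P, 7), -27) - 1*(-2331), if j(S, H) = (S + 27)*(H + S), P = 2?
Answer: 133858/81 ≈ 1652.6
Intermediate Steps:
F(g, L) = 4*(9 + L)/(L + g) (F(g, L) = 4*((L + 9)/(g + L)) = 4*((9 + L)/(L + g)) = 4*(9 + L)/(L + g))
j(S, H) = (27 + S)*(H + S)
j(F(P, 7), -27) - 1*(-2331) = ((4*(9 + 7)/(7 + 2))² + 27*(-27) + 27*(4*(9 + 7)/(7 + 2)) - 108*(9 + 7)/(7 + 2)) - 1*(-2331) = ((4*16/9)² - 729 + 27*(4*16/9) - 108*16/9) + 2331 = ((4*(⅑)*16)² - 729 + 27*(4*(⅑)*16) - 108*16/9) + 2331 = ((64/9)² - 729 + 27*(64/9) - 27*64/9) + 2331 = (4096/81 - 729 + 192 - 192) + 2331 = -54953/81 + 2331 = 133858/81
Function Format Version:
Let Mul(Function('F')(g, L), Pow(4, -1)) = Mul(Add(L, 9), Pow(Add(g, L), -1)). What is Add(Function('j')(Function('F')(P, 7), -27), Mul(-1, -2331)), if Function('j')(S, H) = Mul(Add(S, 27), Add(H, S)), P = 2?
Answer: Rational(133858, 81) ≈ 1652.6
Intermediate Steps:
Function('F')(g, L) = Mul(4, Pow(Add(L, g), -1), Add(9, L)) (Function('F')(g, L) = Mul(4, Mul(Add(L, 9), Pow(Add(g, L), -1))) = Mul(4, Mul(Add(9, L), Pow(Add(L, g), -1))) = Mul(4, Mul(Pow(Add(L, g), -1), Add(9, L))) = Mul(4, Pow(Add(L, g), -1), Add(9, L)))
Function('j')(S, H) = Mul(Add(27, S), Add(H, S))
Add(Function('j')(Function('F')(P, 7), -27), Mul(-1, -2331)) = Add(Add(Pow(Mul(4, Pow(Add(7, 2), -1), Add(9, 7)), 2), Mul(27, -27), Mul(27, Mul(4, Pow(Add(7, 2), -1), Add(9, 7))), Mul(-27, Mul(4, Pow(Add(7, 2), -1), Add(9, 7)))), Mul(-1, -2331)) = Add(Add(Pow(Mul(4, Pow(9, -1), 16), 2), -729, Mul(27, Mul(4, Pow(9, -1), 16)), Mul(-27, Mul(4, Pow(9, -1), 16))), 2331) = Add(Add(Pow(Mul(4, Rational(1, 9), 16), 2), -729, Mul(27, Mul(4, Rational(1, 9), 16)), Mul(-27, Mul(4, Rational(1, 9), 16))), 2331) = Add(Add(Pow(Rational(64, 9), 2), -729, Mul(27, Rational(64, 9)), Mul(-27, Rational(64, 9))), 2331) = Add(Add(Rational(4096, 81), -729, 192, -192), 2331) = Add(Rational(-54953, 81), 2331) = Rational(133858, 81)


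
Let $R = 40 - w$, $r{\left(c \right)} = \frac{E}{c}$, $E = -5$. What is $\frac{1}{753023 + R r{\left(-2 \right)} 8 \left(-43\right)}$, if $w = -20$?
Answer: $\frac{1}{701423} \approx 1.4257 \cdot 10^{-6}$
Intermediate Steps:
$r{\left(c \right)} = - \frac{5}{c}$
$R = 60$ ($R = 40 - -20 = 40 + 20 = 60$)
$\frac{1}{753023 + R r{\left(-2 \right)} 8 \left(-43\right)} = \frac{1}{753023 + 60 - \frac{5}{-2} \cdot 8 \left(-43\right)} = \frac{1}{753023 + 60 \left(-5\right) \left(- \frac{1}{2}\right) 8 \left(-43\right)} = \frac{1}{753023 + 60 \cdot \frac{5}{2} \cdot 8 \left(-43\right)} = \frac{1}{753023 + 60 \cdot 20 \left(-43\right)} = \frac{1}{753023 + 1200 \left(-43\right)} = \frac{1}{753023 - 51600} = \frac{1}{701423}$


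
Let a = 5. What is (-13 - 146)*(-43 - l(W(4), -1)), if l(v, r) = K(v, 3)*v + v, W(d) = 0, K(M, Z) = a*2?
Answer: 6837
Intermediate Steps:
K(M, Z) = 10 (K(M, Z) = 5*2 = 10)
l(v, r) = 11*v (l(v, r) = 10*v + v = 11*v)
(-13 - 146)*(-43 - l(W(4), -1)) = (-13 - 146)*(-43 - 11*0) = -159*(-43 - 1*0) = -159*(-43 + 0) = -159*(-43) = 6837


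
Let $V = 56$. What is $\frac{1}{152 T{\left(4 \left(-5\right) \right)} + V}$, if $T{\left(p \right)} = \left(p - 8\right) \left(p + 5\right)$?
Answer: $\frac{1}{63896} \approx 1.565 \cdot 10^{-5}$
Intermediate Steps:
$T{\left(p \right)} = \left(-8 + p\right) \left(5 + p\right)$
$\frac{1}{152 T{\left(4 \left(-5\right) \right)} + V} = \frac{1}{152 \left(-40 + \left(4 \left(-5\right)\right)^{2} - 3 \cdot 4 \left(-5\right)\right) + 56} = \frac{1}{152 \left(-40 + \left(-20\right)^{2} - -60\right) + 56} = \frac{1}{152 \left(-40 + 400 + 60\right) + 56} = \frac{1}{152 \cdot 420 + 56} = \frac{1}{63840 + 56} = \frac{1}{63896}$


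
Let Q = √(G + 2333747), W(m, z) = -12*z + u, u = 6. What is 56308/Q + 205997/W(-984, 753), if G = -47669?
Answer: -205997/9030 + 28154*√2286078/1143039 ≈ 14.429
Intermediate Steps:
W(m, z) = 6 - 12*z (W(m, z) = -12*z + 6 = 6 - 12*z)
Q = √2286078 (Q = √(-47669 + 2333747) = √2286078 ≈ 1512.0)
56308/Q + 205997/W(-984, 753) = 56308/(√2286078) + 205997/(6 - 12*753) = 56308*(√2286078/2286078) + 205997/(6 - 9036) = 28154*√2286078/1143039 + 205997/(-9030) = 28154*√2286078/1143039 + 205997*(-1/9030) = 28154*√2286078/1143039 - 205997/9030 = -205997/9030 + 28154*√2286078/1143039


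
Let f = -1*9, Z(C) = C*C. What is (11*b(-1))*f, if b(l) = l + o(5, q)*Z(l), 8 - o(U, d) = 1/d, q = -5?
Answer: -3564/5 ≈ -712.80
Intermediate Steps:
Z(C) = C²
o(U, d) = 8 - 1/d
f = -9
b(l) = l + 41*l²/5 (b(l) = l + (8 - 1/(-5))*l² = l + (8 - 1*(-⅕))*l² = l + (8 + ⅕)*l² = l + 41*l²/5)
(11*b(-1))*f = (11*((⅕)*(-1)*(5 + 41*(-1))))*(-9) = (11*((⅕)*(-1)*(5 - 41)))*(-9) = (11*((⅕)*(-1)*(-36)))*(-9) = (11*(36/5))*(-9) = (396/5)*(-9) = -3564/5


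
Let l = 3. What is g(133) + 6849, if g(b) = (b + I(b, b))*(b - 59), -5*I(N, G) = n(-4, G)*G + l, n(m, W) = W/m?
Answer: 820959/10 ≈ 82096.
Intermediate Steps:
I(N, G) = -3/5 + G**2/20 (I(N, G) = -((G/(-4))*G + 3)/5 = -((G*(-1/4))*G + 3)/5 = -((-G/4)*G + 3)/5 = -(-G**2/4 + 3)/5 = -(3 - G**2/4)/5 = -3/5 + G**2/20)
g(b) = (-59 + b)*(-3/5 + b + b**2/20) (g(b) = (b + (-3/5 + b**2/20))*(b - 59) = (-3/5 + b + b**2/20)*(-59 + b) = (-59 + b)*(-3/5 + b + b**2/20))
g(133) + 6849 = (177/5 - 298/5*133 - 39/20*133**2 + (1/20)*133**3) + 6849 = (177/5 - 39634/5 - 39/20*17689 + (1/20)*2352637) + 6849 = (177/5 - 39634/5 - 689871/20 + 2352637/20) + 6849 = 752469/10 + 6849 = 820959/10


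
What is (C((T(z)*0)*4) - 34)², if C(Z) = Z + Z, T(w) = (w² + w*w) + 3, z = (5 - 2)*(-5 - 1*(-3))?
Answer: 1156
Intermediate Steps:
z = -6 (z = 3*(-5 + 3) = 3*(-2) = -6)
T(w) = 3 + 2*w² (T(w) = (w² + w²) + 3 = 2*w² + 3 = 3 + 2*w²)
C(Z) = 2*Z
(C((T(z)*0)*4) - 34)² = (2*(((3 + 2*(-6)²)*0)*4) - 34)² = (2*(((3 + 2*36)*0)*4) - 34)² = (2*(((3 + 72)*0)*4) - 34)² = (2*((75*0)*4) - 34)² = (2*(0*4) - 34)² = (2*0 - 34)² = (0 - 34)² = (-34)² = 1156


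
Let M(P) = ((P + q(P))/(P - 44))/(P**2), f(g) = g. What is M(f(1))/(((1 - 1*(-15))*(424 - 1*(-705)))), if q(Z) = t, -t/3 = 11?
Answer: 2/48547 ≈ 4.1197e-5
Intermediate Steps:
t = -33 (t = -3*11 = -33)
q(Z) = -33
M(P) = (-33 + P)/(P**2*(-44 + P)) (M(P) = ((P - 33)/(P - 44))/(P**2) = ((-33 + P)/(-44 + P))/P**2 = (-33 + P)/(P**2*(-44 + P)))
M(f(1))/(((1 - 1*(-15))*(424 - 1*(-705)))) = ((-33 + 1)/(1**2*(-44 + 1)))/(((1 - 1*(-15))*(424 - 1*(-705)))) = (1*(-32)/(-43))/(((1 + 15)*(424 + 705))) = (1*(-1/43)*(-32))/((16*1129)) = (32/43)/18064 = (32/43)*(1/18064) = 2/48547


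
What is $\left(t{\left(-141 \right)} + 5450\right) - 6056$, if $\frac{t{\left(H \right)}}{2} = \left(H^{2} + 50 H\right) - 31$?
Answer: $24994$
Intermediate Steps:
$t{\left(H \right)} = -62 + 2 H^{2} + 100 H$ ($t{\left(H \right)} = 2 \left(\left(H^{2} + 50 H\right) - 31\right) = 2 \left(-31 + H^{2} + 50 H\right) = -62 + 2 H^{2} + 100 H$)
$\left(t{\left(-141 \right)} + 5450\right) - 6056 = \left(\left(-62 + 2 \left(-141\right)^{2} + 100 \left(-141\right)\right) + 5450\right) - 6056 = \left(\left(-62 + 2 \cdot 19881 - 14100\right) + 5450\right) - 6056 = \left(\left(-62 + 39762 - 14100\right) + 5450\right) - 6056 = \left(25600 + 5450\right) - 6056 = 31050 - 6056 = 24994$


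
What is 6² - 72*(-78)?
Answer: 5652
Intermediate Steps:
6² - 72*(-78) = 36 + 5616 = 5652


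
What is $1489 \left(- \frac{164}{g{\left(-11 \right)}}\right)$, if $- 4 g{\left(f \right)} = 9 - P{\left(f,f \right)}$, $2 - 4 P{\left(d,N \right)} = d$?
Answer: $\frac{3907136}{23} \approx 1.6988 \cdot 10^{5}$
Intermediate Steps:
$P{\left(d,N \right)} = \frac{1}{2} - \frac{d}{4}$
$g{\left(f \right)} = - \frac{17}{8} - \frac{f}{16}$ ($g{\left(f \right)} = - \frac{9 - \left(\frac{1}{2} - \frac{f}{4}\right)}{4} = - \frac{9 + \left(- \frac{1}{2} + \frac{f}{4}\right)}{4} = - \frac{\frac{17}{2} + \frac{f}{4}}{4} = - \frac{17}{8} - \frac{f}{16}$)
$1489 \left(- \frac{164}{g{\left(-11 \right)}}\right) = 1489 \left(- \frac{164}{- \frac{17}{8} - - \frac{11}{16}}\right) = 1489 \left(- \frac{164}{- \frac{17}{8} + \frac{11}{16}}\right) = 1489 \left(- \frac{164}{- \frac{23}{16}}\right) = 1489 \left(\left(-164\right) \left(- \frac{16}{23}\right)\right) = 1489 \cdot \frac{2624}{23} = \frac{3907136}{23}$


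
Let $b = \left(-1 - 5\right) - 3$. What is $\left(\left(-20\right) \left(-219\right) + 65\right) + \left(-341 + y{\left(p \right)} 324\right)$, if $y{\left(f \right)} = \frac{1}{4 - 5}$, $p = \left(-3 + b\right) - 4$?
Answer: $3780$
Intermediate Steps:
$b = -9$ ($b = -6 - 3 = -9$)
$p = -16$ ($p = \left(-3 - 9\right) - 4 = -12 - 4 = -16$)
$y{\left(f \right)} = -1$ ($y{\left(f \right)} = \frac{1}{-1} = -1$)
$\left(\left(-20\right) \left(-219\right) + 65\right) + \left(-341 + y{\left(p \right)} 324\right) = \left(\left(-20\right) \left(-219\right) + 65\right) - 665 = \left(4380 + 65\right) - 665 = 4445 - 665 = 3780$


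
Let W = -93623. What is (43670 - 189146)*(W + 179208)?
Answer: -12450563460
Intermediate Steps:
(43670 - 189146)*(W + 179208) = (43670 - 189146)*(-93623 + 179208) = -145476*85585 = -12450563460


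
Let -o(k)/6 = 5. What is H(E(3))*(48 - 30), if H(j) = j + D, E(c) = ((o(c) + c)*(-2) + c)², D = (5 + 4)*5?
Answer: 59292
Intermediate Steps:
o(k) = -30 (o(k) = -6*5 = -30)
D = 45 (D = 9*5 = 45)
E(c) = (60 - c)² (E(c) = ((-30 + c)*(-2) + c)² = ((60 - 2*c) + c)² = (60 - c)²)
H(j) = 45 + j (H(j) = j + 45 = 45 + j)
H(E(3))*(48 - 30) = (45 + (-60 + 3)²)*(48 - 30) = (45 + (-57)²)*18 = (45 + 3249)*18 = 3294*18 = 59292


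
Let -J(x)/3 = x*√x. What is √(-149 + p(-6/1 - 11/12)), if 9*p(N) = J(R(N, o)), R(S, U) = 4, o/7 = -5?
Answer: I*√1365/3 ≈ 12.315*I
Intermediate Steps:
o = -35 (o = 7*(-5) = -35)
J(x) = -3*x^(3/2) (J(x) = -3*x*√x = -3*x^(3/2))
p(N) = -8/3 (p(N) = (-3*4^(3/2))/9 = (-3*8)/9 = (⅑)*(-24) = -8/3)
√(-149 + p(-6/1 - 11/12)) = √(-149 - 8/3) = √(-455/3) = I*√1365/3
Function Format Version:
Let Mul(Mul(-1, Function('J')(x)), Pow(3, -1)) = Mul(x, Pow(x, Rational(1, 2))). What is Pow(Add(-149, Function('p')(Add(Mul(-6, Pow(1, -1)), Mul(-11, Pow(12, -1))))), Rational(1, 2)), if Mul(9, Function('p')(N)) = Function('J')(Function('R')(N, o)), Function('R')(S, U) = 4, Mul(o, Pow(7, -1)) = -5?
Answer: Mul(Rational(1, 3), I, Pow(1365, Rational(1, 2))) ≈ Mul(12.315, I)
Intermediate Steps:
o = -35 (o = Mul(7, -5) = -35)
Function('J')(x) = Mul(-3, Pow(x, Rational(3, 2))) (Function('J')(x) = Mul(-3, Mul(x, Pow(x, Rational(1, 2)))) = Mul(-3, Pow(x, Rational(3, 2))))
Function('p')(N) = Rational(-8, 3) (Function('p')(N) = Mul(Rational(1, 9), Mul(-3, Pow(4, Rational(3, 2)))) = Mul(Rational(1, 9), Mul(-3, 8)) = Mul(Rational(1, 9), -24) = Rational(-8, 3))
Pow(Add(-149, Function('p')(Add(Mul(-6, Pow(1, -1)), Mul(-11, Pow(12, -1))))), Rational(1, 2)) = Pow(Add(-149, Rational(-8, 3)), Rational(1, 2)) = Pow(Rational(-455, 3), Rational(1, 2)) = Mul(Rational(1, 3), I, Pow(1365, Rational(1, 2)))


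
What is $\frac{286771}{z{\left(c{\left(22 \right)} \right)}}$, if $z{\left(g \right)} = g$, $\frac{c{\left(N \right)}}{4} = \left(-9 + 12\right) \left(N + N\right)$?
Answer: $\frac{286771}{528} \approx 543.13$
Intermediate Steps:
$c{\left(N \right)} = 24 N$ ($c{\left(N \right)} = 4 \left(-9 + 12\right) \left(N + N\right) = 4 \cdot 3 \cdot 2 N = 4 \cdot 6 N = 24 N$)
$\frac{286771}{z{\left(c{\left(22 \right)} \right)}} = \frac{286771}{24 \cdot 22} = \frac{286771}{528}$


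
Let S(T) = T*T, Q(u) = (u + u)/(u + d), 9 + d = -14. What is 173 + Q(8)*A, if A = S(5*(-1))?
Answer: 439/3 ≈ 146.33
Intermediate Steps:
d = -23 (d = -9 - 14 = -23)
Q(u) = 2*u/(-23 + u) (Q(u) = (u + u)/(u - 23) = (2*u)/(-23 + u) = 2*u/(-23 + u))
S(T) = T²
A = 25 (A = (5*(-1))² = (-5)² = 25)
173 + Q(8)*A = 173 + (2*8/(-23 + 8))*25 = 173 + (2*8/(-15))*25 = 173 + (2*8*(-1/15))*25 = 173 - 16/15*25 = 173 - 80/3 = 439/3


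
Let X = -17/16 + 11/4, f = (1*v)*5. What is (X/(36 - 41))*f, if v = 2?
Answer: -27/8 ≈ -3.3750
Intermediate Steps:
f = 10 (f = (1*2)*5 = 2*5 = 10)
X = 27/16 (X = -17*1/16 + 11*(¼) = -17/16 + 11/4 = 27/16 ≈ 1.6875)
(X/(36 - 41))*f = (27/(16*(36 - 41)))*10 = ((27/16)/(-5))*10 = ((27/16)*(-⅕))*10 = -27/80*10 = -27/8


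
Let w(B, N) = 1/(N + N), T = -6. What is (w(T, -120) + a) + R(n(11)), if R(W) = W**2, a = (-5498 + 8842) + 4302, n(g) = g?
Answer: 1864079/240 ≈ 7767.0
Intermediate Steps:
w(B, N) = 1/(2*N)
a = 7646 (a = 3344 + 4302 = 7646)
(w(T, -120) + a) + R(n(11)) = ((1/2)/(-120) + 7646) + 11**2 = ((1/2)*(-1/120) + 7646) + 121 = (-1/240 + 7646) + 121 = 1835039/240 + 121 = 1864079/240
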